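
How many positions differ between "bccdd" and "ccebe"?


Comparing "bccdd" and "ccebe" position by position:
  Position 0: 'b' vs 'c' => DIFFER
  Position 1: 'c' vs 'c' => same
  Position 2: 'c' vs 'e' => DIFFER
  Position 3: 'd' vs 'b' => DIFFER
  Position 4: 'd' vs 'e' => DIFFER
Positions that differ: 4

4


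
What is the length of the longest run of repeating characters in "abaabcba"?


Input: "abaabcba"
Scanning for longest run:
  Position 1 ('b'): new char, reset run to 1
  Position 2 ('a'): new char, reset run to 1
  Position 3 ('a'): continues run of 'a', length=2
  Position 4 ('b'): new char, reset run to 1
  Position 5 ('c'): new char, reset run to 1
  Position 6 ('b'): new char, reset run to 1
  Position 7 ('a'): new char, reset run to 1
Longest run: 'a' with length 2

2


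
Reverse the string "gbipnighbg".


Input: gbipnighbg
Reading characters right to left:
  Position 9: 'g'
  Position 8: 'b'
  Position 7: 'h'
  Position 6: 'g'
  Position 5: 'i'
  Position 4: 'n'
  Position 3: 'p'
  Position 2: 'i'
  Position 1: 'b'
  Position 0: 'g'
Reversed: gbhginpibg

gbhginpibg


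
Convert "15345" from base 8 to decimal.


Input: "15345" in base 8
Positional expansion:
  Digit '1' (value 1) x 8^4 = 4096
  Digit '5' (value 5) x 8^3 = 2560
  Digit '3' (value 3) x 8^2 = 192
  Digit '4' (value 4) x 8^1 = 32
  Digit '5' (value 5) x 8^0 = 5
Sum = 6885

6885


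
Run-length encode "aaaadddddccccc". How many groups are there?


Input: aaaadddddccccc
Scanning for consecutive runs:
  Group 1: 'a' x 4 (positions 0-3)
  Group 2: 'd' x 5 (positions 4-8)
  Group 3: 'c' x 5 (positions 9-13)
Total groups: 3

3


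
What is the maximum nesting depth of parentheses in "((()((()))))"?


Input: "((()((()))))"
Tracking depth:
  Position 0 '(': depth becomes 1
  Position 1 '(': depth becomes 2
  Position 2 '(': depth becomes 3
  Position 3 ')': depth becomes 2
  Position 4 '(': depth becomes 3
  Position 5 '(': depth becomes 4
  Position 6 '(': depth becomes 5
  Position 7 ')': depth becomes 4
  Position 8 ')': depth becomes 3
  Position 9 ')': depth becomes 2
  Position 10 ')': depth becomes 1
  Position 11 ')': depth becomes 0
Maximum depth reached: 5

5


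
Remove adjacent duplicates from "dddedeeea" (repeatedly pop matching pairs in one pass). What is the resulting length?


Input: dddedeeea
Stack-based adjacent duplicate removal:
  Read 'd': push. Stack: d
  Read 'd': matches stack top 'd' => pop. Stack: (empty)
  Read 'd': push. Stack: d
  Read 'e': push. Stack: de
  Read 'd': push. Stack: ded
  Read 'e': push. Stack: dede
  Read 'e': matches stack top 'e' => pop. Stack: ded
  Read 'e': push. Stack: dede
  Read 'a': push. Stack: dedea
Final stack: "dedea" (length 5)

5


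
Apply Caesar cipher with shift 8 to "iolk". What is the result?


Caesar cipher: shift "iolk" by 8
  'i' (pos 8) + 8 = pos 16 = 'q'
  'o' (pos 14) + 8 = pos 22 = 'w'
  'l' (pos 11) + 8 = pos 19 = 't'
  'k' (pos 10) + 8 = pos 18 = 's'
Result: qwts

qwts


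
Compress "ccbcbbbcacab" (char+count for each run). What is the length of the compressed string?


Input: ccbcbbbcacab
Runs:
  'c' x 2 => "c2"
  'b' x 1 => "b1"
  'c' x 1 => "c1"
  'b' x 3 => "b3"
  'c' x 1 => "c1"
  'a' x 1 => "a1"
  'c' x 1 => "c1"
  'a' x 1 => "a1"
  'b' x 1 => "b1"
Compressed: "c2b1c1b3c1a1c1a1b1"
Compressed length: 18

18


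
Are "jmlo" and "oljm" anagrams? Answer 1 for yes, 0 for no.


Strings: "jmlo", "oljm"
Sorted first:  jlmo
Sorted second: jlmo
Sorted forms match => anagrams

1


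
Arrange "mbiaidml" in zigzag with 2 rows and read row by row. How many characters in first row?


Zigzag "mbiaidml" into 2 rows:
Placing characters:
  'm' => row 0
  'b' => row 1
  'i' => row 0
  'a' => row 1
  'i' => row 0
  'd' => row 1
  'm' => row 0
  'l' => row 1
Rows:
  Row 0: "miim"
  Row 1: "badl"
First row length: 4

4


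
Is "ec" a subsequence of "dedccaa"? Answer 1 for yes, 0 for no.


Check if "ec" is a subsequence of "dedccaa"
Greedy scan:
  Position 0 ('d'): no match needed
  Position 1 ('e'): matches sub[0] = 'e'
  Position 2 ('d'): no match needed
  Position 3 ('c'): matches sub[1] = 'c'
  Position 4 ('c'): no match needed
  Position 5 ('a'): no match needed
  Position 6 ('a'): no match needed
All 2 characters matched => is a subsequence

1


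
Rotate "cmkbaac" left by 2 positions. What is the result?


Input: "cmkbaac", rotate left by 2
First 2 characters: "cm"
Remaining characters: "kbaac"
Concatenate remaining + first: "kbaac" + "cm" = "kbaaccm"

kbaaccm


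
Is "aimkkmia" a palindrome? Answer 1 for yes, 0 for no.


Input: aimkkmia
Reversed: aimkkmia
  Compare pos 0 ('a') with pos 7 ('a'): match
  Compare pos 1 ('i') with pos 6 ('i'): match
  Compare pos 2 ('m') with pos 5 ('m'): match
  Compare pos 3 ('k') with pos 4 ('k'): match
Result: palindrome

1


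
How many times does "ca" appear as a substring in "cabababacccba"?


Searching for "ca" in "cabababacccba"
Scanning each position:
  Position 0: "ca" => MATCH
  Position 1: "ab" => no
  Position 2: "ba" => no
  Position 3: "ab" => no
  Position 4: "ba" => no
  Position 5: "ab" => no
  Position 6: "ba" => no
  Position 7: "ac" => no
  Position 8: "cc" => no
  Position 9: "cc" => no
  Position 10: "cb" => no
  Position 11: "ba" => no
Total occurrences: 1

1


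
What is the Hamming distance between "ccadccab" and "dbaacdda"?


Comparing "ccadccab" and "dbaacdda" position by position:
  Position 0: 'c' vs 'd' => differ
  Position 1: 'c' vs 'b' => differ
  Position 2: 'a' vs 'a' => same
  Position 3: 'd' vs 'a' => differ
  Position 4: 'c' vs 'c' => same
  Position 5: 'c' vs 'd' => differ
  Position 6: 'a' vs 'd' => differ
  Position 7: 'b' vs 'a' => differ
Total differences (Hamming distance): 6

6


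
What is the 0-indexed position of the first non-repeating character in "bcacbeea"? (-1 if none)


Input: bcacbeea
Character frequencies:
  'a': 2
  'b': 2
  'c': 2
  'e': 2
Scanning left to right for freq == 1:
  Position 0 ('b'): freq=2, skip
  Position 1 ('c'): freq=2, skip
  Position 2 ('a'): freq=2, skip
  Position 3 ('c'): freq=2, skip
  Position 4 ('b'): freq=2, skip
  Position 5 ('e'): freq=2, skip
  Position 6 ('e'): freq=2, skip
  Position 7 ('a'): freq=2, skip
  No unique character found => answer = -1

-1


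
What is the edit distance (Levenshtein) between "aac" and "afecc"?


Computing edit distance: "aac" -> "afecc"
DP table:
           a    f    e    c    c
      0    1    2    3    4    5
  a   1    0    1    2    3    4
  a   2    1    1    2    3    4
  c   3    2    2    2    2    3
Edit distance = dp[3][5] = 3

3


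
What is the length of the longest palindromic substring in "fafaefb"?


Input: "fafaefb"
Checking substrings for palindromes:
  [0:3] "faf" (len 3) => palindrome
  [1:4] "afa" (len 3) => palindrome
Longest palindromic substring: "faf" with length 3

3


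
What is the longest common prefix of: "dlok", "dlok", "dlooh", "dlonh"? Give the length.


Words: dlok, dlok, dlooh, dlonh
  Position 0: all 'd' => match
  Position 1: all 'l' => match
  Position 2: all 'o' => match
  Position 3: ('k', 'k', 'o', 'n') => mismatch, stop
LCP = "dlo" (length 3)

3


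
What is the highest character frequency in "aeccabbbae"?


Input: aeccabbbae
Character counts:
  'a': 3
  'b': 3
  'c': 2
  'e': 2
Maximum frequency: 3

3


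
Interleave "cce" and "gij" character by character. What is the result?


Interleaving "cce" and "gij":
  Position 0: 'c' from first, 'g' from second => "cg"
  Position 1: 'c' from first, 'i' from second => "ci"
  Position 2: 'e' from first, 'j' from second => "ej"
Result: cgciej

cgciej


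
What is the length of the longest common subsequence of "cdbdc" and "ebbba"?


LCS of "cdbdc" and "ebbba"
DP table:
           e    b    b    b    a
      0    0    0    0    0    0
  c   0    0    0    0    0    0
  d   0    0    0    0    0    0
  b   0    0    1    1    1    1
  d   0    0    1    1    1    1
  c   0    0    1    1    1    1
LCS length = dp[5][5] = 1

1


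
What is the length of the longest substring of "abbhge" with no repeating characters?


Input: "abbhge"
Sliding window (track last position of each char):
  Position 0 ('a'): window [0,0] length 1 -- new best
  Position 1 ('b'): window [0,1] length 2 -- new best
  Position 2 ('b'): repeat (last at 1), move window start to 2
  Position 2 ('b'): window [2,2] length 1
  Position 3 ('h'): window [2,3] length 2
  Position 4 ('g'): window [2,4] length 3 -- new best
  Position 5 ('e'): window [2,5] length 4 -- new best
Longest substring with no repeats: "bhge" with length 4

4


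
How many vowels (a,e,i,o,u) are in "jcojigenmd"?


Input: jcojigenmd
Checking each character:
  'j' at position 0: consonant
  'c' at position 1: consonant
  'o' at position 2: vowel (running total: 1)
  'j' at position 3: consonant
  'i' at position 4: vowel (running total: 2)
  'g' at position 5: consonant
  'e' at position 6: vowel (running total: 3)
  'n' at position 7: consonant
  'm' at position 8: consonant
  'd' at position 9: consonant
Total vowels: 3

3


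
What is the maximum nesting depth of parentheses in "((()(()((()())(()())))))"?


Input: "((()(()((()())(()())))))"
Tracking depth:
  Position 0 '(': depth becomes 1
  Position 1 '(': depth becomes 2
  Position 2 '(': depth becomes 3
  Position 3 ')': depth becomes 2
  Position 4 '(': depth becomes 3
  Position 5 '(': depth becomes 4
  Position 6 ')': depth becomes 3
  Position 7 '(': depth becomes 4
  Position 8 '(': depth becomes 5
  Position 9 '(': depth becomes 6
  Position 10 ')': depth becomes 5
  Position 11 '(': depth becomes 6
  Position 12 ')': depth becomes 5
  Position 13 ')': depth becomes 4
  Position 14 '(': depth becomes 5
  Position 15 '(': depth becomes 6
  Position 16 ')': depth becomes 5
  Position 17 '(': depth becomes 6
  Position 18 ')': depth becomes 5
  Position 19 ')': depth becomes 4
  Position 20 ')': depth becomes 3
  Position 21 ')': depth becomes 2
  Position 22 ')': depth becomes 1
  Position 23 ')': depth becomes 0
Maximum depth reached: 6

6


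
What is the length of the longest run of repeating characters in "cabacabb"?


Input: "cabacabb"
Scanning for longest run:
  Position 1 ('a'): new char, reset run to 1
  Position 2 ('b'): new char, reset run to 1
  Position 3 ('a'): new char, reset run to 1
  Position 4 ('c'): new char, reset run to 1
  Position 5 ('a'): new char, reset run to 1
  Position 6 ('b'): new char, reset run to 1
  Position 7 ('b'): continues run of 'b', length=2
Longest run: 'b' with length 2

2


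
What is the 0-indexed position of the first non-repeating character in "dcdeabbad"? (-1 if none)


Input: dcdeabbad
Character frequencies:
  'a': 2
  'b': 2
  'c': 1
  'd': 3
  'e': 1
Scanning left to right for freq == 1:
  Position 0 ('d'): freq=3, skip
  Position 1 ('c'): unique! => answer = 1

1


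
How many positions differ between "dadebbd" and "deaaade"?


Comparing "dadebbd" and "deaaade" position by position:
  Position 0: 'd' vs 'd' => same
  Position 1: 'a' vs 'e' => DIFFER
  Position 2: 'd' vs 'a' => DIFFER
  Position 3: 'e' vs 'a' => DIFFER
  Position 4: 'b' vs 'a' => DIFFER
  Position 5: 'b' vs 'd' => DIFFER
  Position 6: 'd' vs 'e' => DIFFER
Positions that differ: 6

6


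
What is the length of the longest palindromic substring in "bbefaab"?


Input: "bbefaab"
Checking substrings for palindromes:
  [0:2] "bb" (len 2) => palindrome
  [4:6] "aa" (len 2) => palindrome
Longest palindromic substring: "bb" with length 2

2


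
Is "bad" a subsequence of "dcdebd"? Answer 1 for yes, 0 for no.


Check if "bad" is a subsequence of "dcdebd"
Greedy scan:
  Position 0 ('d'): no match needed
  Position 1 ('c'): no match needed
  Position 2 ('d'): no match needed
  Position 3 ('e'): no match needed
  Position 4 ('b'): matches sub[0] = 'b'
  Position 5 ('d'): no match needed
Only matched 1/3 characters => not a subsequence

0


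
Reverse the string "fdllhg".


Input: fdllhg
Reading characters right to left:
  Position 5: 'g'
  Position 4: 'h'
  Position 3: 'l'
  Position 2: 'l'
  Position 1: 'd'
  Position 0: 'f'
Reversed: ghlldf

ghlldf


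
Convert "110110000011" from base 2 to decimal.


Input: "110110000011" in base 2
Positional expansion:
  Digit '1' (value 1) x 2^11 = 2048
  Digit '1' (value 1) x 2^10 = 1024
  Digit '0' (value 0) x 2^9 = 0
  Digit '1' (value 1) x 2^8 = 256
  Digit '1' (value 1) x 2^7 = 128
  Digit '0' (value 0) x 2^6 = 0
  Digit '0' (value 0) x 2^5 = 0
  Digit '0' (value 0) x 2^4 = 0
  Digit '0' (value 0) x 2^3 = 0
  Digit '0' (value 0) x 2^2 = 0
  Digit '1' (value 1) x 2^1 = 2
  Digit '1' (value 1) x 2^0 = 1
Sum = 3459

3459


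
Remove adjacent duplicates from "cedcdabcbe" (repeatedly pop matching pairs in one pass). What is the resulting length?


Input: cedcdabcbe
Stack-based adjacent duplicate removal:
  Read 'c': push. Stack: c
  Read 'e': push. Stack: ce
  Read 'd': push. Stack: ced
  Read 'c': push. Stack: cedc
  Read 'd': push. Stack: cedcd
  Read 'a': push. Stack: cedcda
  Read 'b': push. Stack: cedcdab
  Read 'c': push. Stack: cedcdabc
  Read 'b': push. Stack: cedcdabcb
  Read 'e': push. Stack: cedcdabcbe
Final stack: "cedcdabcbe" (length 10)

10


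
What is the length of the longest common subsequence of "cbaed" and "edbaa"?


LCS of "cbaed" and "edbaa"
DP table:
           e    d    b    a    a
      0    0    0    0    0    0
  c   0    0    0    0    0    0
  b   0    0    0    1    1    1
  a   0    0    0    1    2    2
  e   0    1    1    1    2    2
  d   0    1    2    2    2    2
LCS length = dp[5][5] = 2

2


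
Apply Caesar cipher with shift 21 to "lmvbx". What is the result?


Caesar cipher: shift "lmvbx" by 21
  'l' (pos 11) + 21 = pos 6 = 'g'
  'm' (pos 12) + 21 = pos 7 = 'h'
  'v' (pos 21) + 21 = pos 16 = 'q'
  'b' (pos 1) + 21 = pos 22 = 'w'
  'x' (pos 23) + 21 = pos 18 = 's'
Result: ghqws

ghqws


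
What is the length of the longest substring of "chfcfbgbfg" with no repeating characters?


Input: "chfcfbgbfg"
Sliding window (track last position of each char):
  Position 0 ('c'): window [0,0] length 1 -- new best
  Position 1 ('h'): window [0,1] length 2 -- new best
  Position 2 ('f'): window [0,2] length 3 -- new best
  Position 3 ('c'): repeat (last at 0), move window start to 1
  Position 3 ('c'): window [1,3] length 3
  Position 4 ('f'): repeat (last at 2), move window start to 3
  Position 4 ('f'): window [3,4] length 2
  Position 5 ('b'): window [3,5] length 3
  Position 6 ('g'): window [3,6] length 4 -- new best
  Position 7 ('b'): repeat (last at 5), move window start to 6
  Position 7 ('b'): window [6,7] length 2
  Position 8 ('f'): window [6,8] length 3
  Position 9 ('g'): repeat (last at 6), move window start to 7
  Position 9 ('g'): window [7,9] length 3
Longest substring with no repeats: "cfbg" with length 4

4


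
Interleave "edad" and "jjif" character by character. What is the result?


Interleaving "edad" and "jjif":
  Position 0: 'e' from first, 'j' from second => "ej"
  Position 1: 'd' from first, 'j' from second => "dj"
  Position 2: 'a' from first, 'i' from second => "ai"
  Position 3: 'd' from first, 'f' from second => "df"
Result: ejdjaidf

ejdjaidf


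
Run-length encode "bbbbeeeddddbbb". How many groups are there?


Input: bbbbeeeddddbbb
Scanning for consecutive runs:
  Group 1: 'b' x 4 (positions 0-3)
  Group 2: 'e' x 3 (positions 4-6)
  Group 3: 'd' x 4 (positions 7-10)
  Group 4: 'b' x 3 (positions 11-13)
Total groups: 4

4


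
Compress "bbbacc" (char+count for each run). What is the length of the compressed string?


Input: bbbacc
Runs:
  'b' x 3 => "b3"
  'a' x 1 => "a1"
  'c' x 2 => "c2"
Compressed: "b3a1c2"
Compressed length: 6

6


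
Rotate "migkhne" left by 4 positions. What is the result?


Input: "migkhne", rotate left by 4
First 4 characters: "migk"
Remaining characters: "hne"
Concatenate remaining + first: "hne" + "migk" = "hnemigk"

hnemigk


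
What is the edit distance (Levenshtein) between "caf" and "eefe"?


Computing edit distance: "caf" -> "eefe"
DP table:
           e    e    f    e
      0    1    2    3    4
  c   1    1    2    3    4
  a   2    2    2    3    4
  f   3    3    3    2    3
Edit distance = dp[3][4] = 3

3


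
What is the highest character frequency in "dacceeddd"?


Input: dacceeddd
Character counts:
  'a': 1
  'c': 2
  'd': 4
  'e': 2
Maximum frequency: 4

4


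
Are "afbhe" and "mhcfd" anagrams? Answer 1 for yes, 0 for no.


Strings: "afbhe", "mhcfd"
Sorted first:  abefh
Sorted second: cdfhm
Differ at position 0: 'a' vs 'c' => not anagrams

0


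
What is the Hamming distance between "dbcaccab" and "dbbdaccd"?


Comparing "dbcaccab" and "dbbdaccd" position by position:
  Position 0: 'd' vs 'd' => same
  Position 1: 'b' vs 'b' => same
  Position 2: 'c' vs 'b' => differ
  Position 3: 'a' vs 'd' => differ
  Position 4: 'c' vs 'a' => differ
  Position 5: 'c' vs 'c' => same
  Position 6: 'a' vs 'c' => differ
  Position 7: 'b' vs 'd' => differ
Total differences (Hamming distance): 5

5


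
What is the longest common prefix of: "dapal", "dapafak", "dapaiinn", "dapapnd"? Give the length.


Words: dapal, dapafak, dapaiinn, dapapnd
  Position 0: all 'd' => match
  Position 1: all 'a' => match
  Position 2: all 'p' => match
  Position 3: all 'a' => match
  Position 4: ('l', 'f', 'i', 'p') => mismatch, stop
LCP = "dapa" (length 4)

4


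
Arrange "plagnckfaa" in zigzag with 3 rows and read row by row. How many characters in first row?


Zigzag "plagnckfaa" into 3 rows:
Placing characters:
  'p' => row 0
  'l' => row 1
  'a' => row 2
  'g' => row 1
  'n' => row 0
  'c' => row 1
  'k' => row 2
  'f' => row 1
  'a' => row 0
  'a' => row 1
Rows:
  Row 0: "pna"
  Row 1: "lgcfa"
  Row 2: "ak"
First row length: 3

3


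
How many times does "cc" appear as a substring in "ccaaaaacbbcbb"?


Searching for "cc" in "ccaaaaacbbcbb"
Scanning each position:
  Position 0: "cc" => MATCH
  Position 1: "ca" => no
  Position 2: "aa" => no
  Position 3: "aa" => no
  Position 4: "aa" => no
  Position 5: "aa" => no
  Position 6: "ac" => no
  Position 7: "cb" => no
  Position 8: "bb" => no
  Position 9: "bc" => no
  Position 10: "cb" => no
  Position 11: "bb" => no
Total occurrences: 1

1


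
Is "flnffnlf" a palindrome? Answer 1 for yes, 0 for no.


Input: flnffnlf
Reversed: flnffnlf
  Compare pos 0 ('f') with pos 7 ('f'): match
  Compare pos 1 ('l') with pos 6 ('l'): match
  Compare pos 2 ('n') with pos 5 ('n'): match
  Compare pos 3 ('f') with pos 4 ('f'): match
Result: palindrome

1


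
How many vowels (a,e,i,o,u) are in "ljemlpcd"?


Input: ljemlpcd
Checking each character:
  'l' at position 0: consonant
  'j' at position 1: consonant
  'e' at position 2: vowel (running total: 1)
  'm' at position 3: consonant
  'l' at position 4: consonant
  'p' at position 5: consonant
  'c' at position 6: consonant
  'd' at position 7: consonant
Total vowels: 1

1


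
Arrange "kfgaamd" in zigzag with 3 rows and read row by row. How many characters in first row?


Zigzag "kfgaamd" into 3 rows:
Placing characters:
  'k' => row 0
  'f' => row 1
  'g' => row 2
  'a' => row 1
  'a' => row 0
  'm' => row 1
  'd' => row 2
Rows:
  Row 0: "ka"
  Row 1: "fam"
  Row 2: "gd"
First row length: 2

2


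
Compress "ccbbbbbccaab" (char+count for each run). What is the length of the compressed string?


Input: ccbbbbbccaab
Runs:
  'c' x 2 => "c2"
  'b' x 5 => "b5"
  'c' x 2 => "c2"
  'a' x 2 => "a2"
  'b' x 1 => "b1"
Compressed: "c2b5c2a2b1"
Compressed length: 10

10


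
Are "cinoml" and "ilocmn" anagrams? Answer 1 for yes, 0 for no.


Strings: "cinoml", "ilocmn"
Sorted first:  cilmno
Sorted second: cilmno
Sorted forms match => anagrams

1


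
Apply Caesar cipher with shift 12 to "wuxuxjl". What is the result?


Caesar cipher: shift "wuxuxjl" by 12
  'w' (pos 22) + 12 = pos 8 = 'i'
  'u' (pos 20) + 12 = pos 6 = 'g'
  'x' (pos 23) + 12 = pos 9 = 'j'
  'u' (pos 20) + 12 = pos 6 = 'g'
  'x' (pos 23) + 12 = pos 9 = 'j'
  'j' (pos 9) + 12 = pos 21 = 'v'
  'l' (pos 11) + 12 = pos 23 = 'x'
Result: igjgjvx

igjgjvx


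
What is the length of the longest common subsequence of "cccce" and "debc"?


LCS of "cccce" and "debc"
DP table:
           d    e    b    c
      0    0    0    0    0
  c   0    0    0    0    1
  c   0    0    0    0    1
  c   0    0    0    0    1
  c   0    0    0    0    1
  e   0    0    1    1    1
LCS length = dp[5][4] = 1

1


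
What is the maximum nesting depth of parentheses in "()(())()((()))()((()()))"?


Input: "()(())()((()))()((()()))"
Tracking depth:
  Position 0 '(': depth becomes 1
  Position 1 ')': depth becomes 0
  Position 2 '(': depth becomes 1
  Position 3 '(': depth becomes 2
  Position 4 ')': depth becomes 1
  Position 5 ')': depth becomes 0
  Position 6 '(': depth becomes 1
  Position 7 ')': depth becomes 0
  Position 8 '(': depth becomes 1
  Position 9 '(': depth becomes 2
  Position 10 '(': depth becomes 3
  Position 11 ')': depth becomes 2
  Position 12 ')': depth becomes 1
  Position 13 ')': depth becomes 0
  Position 14 '(': depth becomes 1
  Position 15 ')': depth becomes 0
  Position 16 '(': depth becomes 1
  Position 17 '(': depth becomes 2
  Position 18 '(': depth becomes 3
  Position 19 ')': depth becomes 2
  Position 20 '(': depth becomes 3
  Position 21 ')': depth becomes 2
  Position 22 ')': depth becomes 1
  Position 23 ')': depth becomes 0
Maximum depth reached: 3

3


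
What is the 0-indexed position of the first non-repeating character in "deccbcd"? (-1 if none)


Input: deccbcd
Character frequencies:
  'b': 1
  'c': 3
  'd': 2
  'e': 1
Scanning left to right for freq == 1:
  Position 0 ('d'): freq=2, skip
  Position 1 ('e'): unique! => answer = 1

1


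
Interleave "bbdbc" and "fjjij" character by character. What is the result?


Interleaving "bbdbc" and "fjjij":
  Position 0: 'b' from first, 'f' from second => "bf"
  Position 1: 'b' from first, 'j' from second => "bj"
  Position 2: 'd' from first, 'j' from second => "dj"
  Position 3: 'b' from first, 'i' from second => "bi"
  Position 4: 'c' from first, 'j' from second => "cj"
Result: bfbjdjbicj

bfbjdjbicj


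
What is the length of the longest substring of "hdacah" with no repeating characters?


Input: "hdacah"
Sliding window (track last position of each char):
  Position 0 ('h'): window [0,0] length 1 -- new best
  Position 1 ('d'): window [0,1] length 2 -- new best
  Position 2 ('a'): window [0,2] length 3 -- new best
  Position 3 ('c'): window [0,3] length 4 -- new best
  Position 4 ('a'): repeat (last at 2), move window start to 3
  Position 4 ('a'): window [3,4] length 2
  Position 5 ('h'): window [3,5] length 3
Longest substring with no repeats: "hdac" with length 4

4


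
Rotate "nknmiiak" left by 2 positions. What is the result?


Input: "nknmiiak", rotate left by 2
First 2 characters: "nk"
Remaining characters: "nmiiak"
Concatenate remaining + first: "nmiiak" + "nk" = "nmiiaknk"

nmiiaknk


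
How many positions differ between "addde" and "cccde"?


Comparing "addde" and "cccde" position by position:
  Position 0: 'a' vs 'c' => DIFFER
  Position 1: 'd' vs 'c' => DIFFER
  Position 2: 'd' vs 'c' => DIFFER
  Position 3: 'd' vs 'd' => same
  Position 4: 'e' vs 'e' => same
Positions that differ: 3

3


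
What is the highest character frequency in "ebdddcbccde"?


Input: ebdddcbccde
Character counts:
  'b': 2
  'c': 3
  'd': 4
  'e': 2
Maximum frequency: 4

4


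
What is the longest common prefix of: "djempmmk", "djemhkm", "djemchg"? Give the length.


Words: djempmmk, djemhkm, djemchg
  Position 0: all 'd' => match
  Position 1: all 'j' => match
  Position 2: all 'e' => match
  Position 3: all 'm' => match
  Position 4: ('p', 'h', 'c') => mismatch, stop
LCP = "djem" (length 4)

4


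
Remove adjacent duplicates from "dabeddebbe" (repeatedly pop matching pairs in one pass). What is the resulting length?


Input: dabeddebbe
Stack-based adjacent duplicate removal:
  Read 'd': push. Stack: d
  Read 'a': push. Stack: da
  Read 'b': push. Stack: dab
  Read 'e': push. Stack: dabe
  Read 'd': push. Stack: dabed
  Read 'd': matches stack top 'd' => pop. Stack: dabe
  Read 'e': matches stack top 'e' => pop. Stack: dab
  Read 'b': matches stack top 'b' => pop. Stack: da
  Read 'b': push. Stack: dab
  Read 'e': push. Stack: dabe
Final stack: "dabe" (length 4)

4


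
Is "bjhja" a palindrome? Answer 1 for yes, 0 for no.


Input: bjhja
Reversed: ajhjb
  Compare pos 0 ('b') with pos 4 ('a'): MISMATCH
  Compare pos 1 ('j') with pos 3 ('j'): match
Result: not a palindrome

0


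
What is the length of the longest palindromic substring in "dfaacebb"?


Input: "dfaacebb"
Checking substrings for palindromes:
  [2:4] "aa" (len 2) => palindrome
  [6:8] "bb" (len 2) => palindrome
Longest palindromic substring: "aa" with length 2

2


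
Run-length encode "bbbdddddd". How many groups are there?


Input: bbbdddddd
Scanning for consecutive runs:
  Group 1: 'b' x 3 (positions 0-2)
  Group 2: 'd' x 6 (positions 3-8)
Total groups: 2

2


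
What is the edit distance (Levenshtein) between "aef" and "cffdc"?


Computing edit distance: "aef" -> "cffdc"
DP table:
           c    f    f    d    c
      0    1    2    3    4    5
  a   1    1    2    3    4    5
  e   2    2    2    3    4    5
  f   3    3    2    2    3    4
Edit distance = dp[3][5] = 4

4


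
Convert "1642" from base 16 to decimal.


Input: "1642" in base 16
Positional expansion:
  Digit '1' (value 1) x 16^3 = 4096
  Digit '6' (value 6) x 16^2 = 1536
  Digit '4' (value 4) x 16^1 = 64
  Digit '2' (value 2) x 16^0 = 2
Sum = 5698

5698


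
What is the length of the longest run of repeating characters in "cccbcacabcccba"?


Input: "cccbcacabcccba"
Scanning for longest run:
  Position 1 ('c'): continues run of 'c', length=2
  Position 2 ('c'): continues run of 'c', length=3
  Position 3 ('b'): new char, reset run to 1
  Position 4 ('c'): new char, reset run to 1
  Position 5 ('a'): new char, reset run to 1
  Position 6 ('c'): new char, reset run to 1
  Position 7 ('a'): new char, reset run to 1
  Position 8 ('b'): new char, reset run to 1
  Position 9 ('c'): new char, reset run to 1
  Position 10 ('c'): continues run of 'c', length=2
  Position 11 ('c'): continues run of 'c', length=3
  Position 12 ('b'): new char, reset run to 1
  Position 13 ('a'): new char, reset run to 1
Longest run: 'c' with length 3

3


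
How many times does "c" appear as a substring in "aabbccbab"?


Searching for "c" in "aabbccbab"
Scanning each position:
  Position 0: "a" => no
  Position 1: "a" => no
  Position 2: "b" => no
  Position 3: "b" => no
  Position 4: "c" => MATCH
  Position 5: "c" => MATCH
  Position 6: "b" => no
  Position 7: "a" => no
  Position 8: "b" => no
Total occurrences: 2

2


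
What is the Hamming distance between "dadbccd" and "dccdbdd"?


Comparing "dadbccd" and "dccdbdd" position by position:
  Position 0: 'd' vs 'd' => same
  Position 1: 'a' vs 'c' => differ
  Position 2: 'd' vs 'c' => differ
  Position 3: 'b' vs 'd' => differ
  Position 4: 'c' vs 'b' => differ
  Position 5: 'c' vs 'd' => differ
  Position 6: 'd' vs 'd' => same
Total differences (Hamming distance): 5

5


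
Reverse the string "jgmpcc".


Input: jgmpcc
Reading characters right to left:
  Position 5: 'c'
  Position 4: 'c'
  Position 3: 'p'
  Position 2: 'm'
  Position 1: 'g'
  Position 0: 'j'
Reversed: ccpmgj

ccpmgj


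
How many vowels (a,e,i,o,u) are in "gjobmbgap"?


Input: gjobmbgap
Checking each character:
  'g' at position 0: consonant
  'j' at position 1: consonant
  'o' at position 2: vowel (running total: 1)
  'b' at position 3: consonant
  'm' at position 4: consonant
  'b' at position 5: consonant
  'g' at position 6: consonant
  'a' at position 7: vowel (running total: 2)
  'p' at position 8: consonant
Total vowels: 2

2


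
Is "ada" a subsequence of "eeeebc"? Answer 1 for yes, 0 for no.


Check if "ada" is a subsequence of "eeeebc"
Greedy scan:
  Position 0 ('e'): no match needed
  Position 1 ('e'): no match needed
  Position 2 ('e'): no match needed
  Position 3 ('e'): no match needed
  Position 4 ('b'): no match needed
  Position 5 ('c'): no match needed
Only matched 0/3 characters => not a subsequence

0


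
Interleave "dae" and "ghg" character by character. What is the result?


Interleaving "dae" and "ghg":
  Position 0: 'd' from first, 'g' from second => "dg"
  Position 1: 'a' from first, 'h' from second => "ah"
  Position 2: 'e' from first, 'g' from second => "eg"
Result: dgaheg

dgaheg


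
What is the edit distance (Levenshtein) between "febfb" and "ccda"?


Computing edit distance: "febfb" -> "ccda"
DP table:
           c    c    d    a
      0    1    2    3    4
  f   1    1    2    3    4
  e   2    2    2    3    4
  b   3    3    3    3    4
  f   4    4    4    4    4
  b   5    5    5    5    5
Edit distance = dp[5][4] = 5

5


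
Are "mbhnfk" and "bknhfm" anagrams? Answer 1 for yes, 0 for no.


Strings: "mbhnfk", "bknhfm"
Sorted first:  bfhkmn
Sorted second: bfhkmn
Sorted forms match => anagrams

1


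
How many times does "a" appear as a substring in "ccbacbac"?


Searching for "a" in "ccbacbac"
Scanning each position:
  Position 0: "c" => no
  Position 1: "c" => no
  Position 2: "b" => no
  Position 3: "a" => MATCH
  Position 4: "c" => no
  Position 5: "b" => no
  Position 6: "a" => MATCH
  Position 7: "c" => no
Total occurrences: 2

2


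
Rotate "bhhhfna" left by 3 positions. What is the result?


Input: "bhhhfna", rotate left by 3
First 3 characters: "bhh"
Remaining characters: "hfna"
Concatenate remaining + first: "hfna" + "bhh" = "hfnabhh"

hfnabhh


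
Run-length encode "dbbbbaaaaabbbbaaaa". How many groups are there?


Input: dbbbbaaaaabbbbaaaa
Scanning for consecutive runs:
  Group 1: 'd' x 1 (positions 0-0)
  Group 2: 'b' x 4 (positions 1-4)
  Group 3: 'a' x 5 (positions 5-9)
  Group 4: 'b' x 4 (positions 10-13)
  Group 5: 'a' x 4 (positions 14-17)
Total groups: 5

5


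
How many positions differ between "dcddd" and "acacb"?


Comparing "dcddd" and "acacb" position by position:
  Position 0: 'd' vs 'a' => DIFFER
  Position 1: 'c' vs 'c' => same
  Position 2: 'd' vs 'a' => DIFFER
  Position 3: 'd' vs 'c' => DIFFER
  Position 4: 'd' vs 'b' => DIFFER
Positions that differ: 4

4


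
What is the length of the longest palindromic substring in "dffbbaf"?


Input: "dffbbaf"
Checking substrings for palindromes:
  [1:3] "ff" (len 2) => palindrome
  [3:5] "bb" (len 2) => palindrome
Longest palindromic substring: "ff" with length 2

2


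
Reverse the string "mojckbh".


Input: mojckbh
Reading characters right to left:
  Position 6: 'h'
  Position 5: 'b'
  Position 4: 'k'
  Position 3: 'c'
  Position 2: 'j'
  Position 1: 'o'
  Position 0: 'm'
Reversed: hbkcjom

hbkcjom


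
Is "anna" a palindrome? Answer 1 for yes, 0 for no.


Input: anna
Reversed: anna
  Compare pos 0 ('a') with pos 3 ('a'): match
  Compare pos 1 ('n') with pos 2 ('n'): match
Result: palindrome

1


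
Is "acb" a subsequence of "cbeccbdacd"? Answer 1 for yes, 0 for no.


Check if "acb" is a subsequence of "cbeccbdacd"
Greedy scan:
  Position 0 ('c'): no match needed
  Position 1 ('b'): no match needed
  Position 2 ('e'): no match needed
  Position 3 ('c'): no match needed
  Position 4 ('c'): no match needed
  Position 5 ('b'): no match needed
  Position 6 ('d'): no match needed
  Position 7 ('a'): matches sub[0] = 'a'
  Position 8 ('c'): matches sub[1] = 'c'
  Position 9 ('d'): no match needed
Only matched 2/3 characters => not a subsequence

0


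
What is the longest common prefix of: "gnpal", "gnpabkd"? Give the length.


Words: gnpal, gnpabkd
  Position 0: all 'g' => match
  Position 1: all 'n' => match
  Position 2: all 'p' => match
  Position 3: all 'a' => match
  Position 4: ('l', 'b') => mismatch, stop
LCP = "gnpa" (length 4)

4


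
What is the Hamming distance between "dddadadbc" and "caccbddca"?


Comparing "dddadadbc" and "caccbddca" position by position:
  Position 0: 'd' vs 'c' => differ
  Position 1: 'd' vs 'a' => differ
  Position 2: 'd' vs 'c' => differ
  Position 3: 'a' vs 'c' => differ
  Position 4: 'd' vs 'b' => differ
  Position 5: 'a' vs 'd' => differ
  Position 6: 'd' vs 'd' => same
  Position 7: 'b' vs 'c' => differ
  Position 8: 'c' vs 'a' => differ
Total differences (Hamming distance): 8

8


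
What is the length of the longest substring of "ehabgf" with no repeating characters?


Input: "ehabgf"
Sliding window (track last position of each char):
  Position 0 ('e'): window [0,0] length 1 -- new best
  Position 1 ('h'): window [0,1] length 2 -- new best
  Position 2 ('a'): window [0,2] length 3 -- new best
  Position 3 ('b'): window [0,3] length 4 -- new best
  Position 4 ('g'): window [0,4] length 5 -- new best
  Position 5 ('f'): window [0,5] length 6 -- new best
Longest substring with no repeats: "ehabgf" with length 6

6


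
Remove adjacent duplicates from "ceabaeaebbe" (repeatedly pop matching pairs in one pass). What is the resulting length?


Input: ceabaeaebbe
Stack-based adjacent duplicate removal:
  Read 'c': push. Stack: c
  Read 'e': push. Stack: ce
  Read 'a': push. Stack: cea
  Read 'b': push. Stack: ceab
  Read 'a': push. Stack: ceaba
  Read 'e': push. Stack: ceabae
  Read 'a': push. Stack: ceabaea
  Read 'e': push. Stack: ceabaeae
  Read 'b': push. Stack: ceabaeaeb
  Read 'b': matches stack top 'b' => pop. Stack: ceabaeae
  Read 'e': matches stack top 'e' => pop. Stack: ceabaea
Final stack: "ceabaea" (length 7)

7


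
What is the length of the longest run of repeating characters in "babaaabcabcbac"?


Input: "babaaabcabcbac"
Scanning for longest run:
  Position 1 ('a'): new char, reset run to 1
  Position 2 ('b'): new char, reset run to 1
  Position 3 ('a'): new char, reset run to 1
  Position 4 ('a'): continues run of 'a', length=2
  Position 5 ('a'): continues run of 'a', length=3
  Position 6 ('b'): new char, reset run to 1
  Position 7 ('c'): new char, reset run to 1
  Position 8 ('a'): new char, reset run to 1
  Position 9 ('b'): new char, reset run to 1
  Position 10 ('c'): new char, reset run to 1
  Position 11 ('b'): new char, reset run to 1
  Position 12 ('a'): new char, reset run to 1
  Position 13 ('c'): new char, reset run to 1
Longest run: 'a' with length 3

3


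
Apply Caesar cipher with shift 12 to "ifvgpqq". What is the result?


Caesar cipher: shift "ifvgpqq" by 12
  'i' (pos 8) + 12 = pos 20 = 'u'
  'f' (pos 5) + 12 = pos 17 = 'r'
  'v' (pos 21) + 12 = pos 7 = 'h'
  'g' (pos 6) + 12 = pos 18 = 's'
  'p' (pos 15) + 12 = pos 1 = 'b'
  'q' (pos 16) + 12 = pos 2 = 'c'
  'q' (pos 16) + 12 = pos 2 = 'c'
Result: urhsbcc

urhsbcc


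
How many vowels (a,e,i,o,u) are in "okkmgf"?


Input: okkmgf
Checking each character:
  'o' at position 0: vowel (running total: 1)
  'k' at position 1: consonant
  'k' at position 2: consonant
  'm' at position 3: consonant
  'g' at position 4: consonant
  'f' at position 5: consonant
Total vowels: 1

1


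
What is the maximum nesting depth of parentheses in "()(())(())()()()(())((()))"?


Input: "()(())(())()()()(())((()))"
Tracking depth:
  Position 0 '(': depth becomes 1
  Position 1 ')': depth becomes 0
  Position 2 '(': depth becomes 1
  Position 3 '(': depth becomes 2
  Position 4 ')': depth becomes 1
  Position 5 ')': depth becomes 0
  Position 6 '(': depth becomes 1
  Position 7 '(': depth becomes 2
  Position 8 ')': depth becomes 1
  Position 9 ')': depth becomes 0
  Position 10 '(': depth becomes 1
  Position 11 ')': depth becomes 0
  Position 12 '(': depth becomes 1
  Position 13 ')': depth becomes 0
  Position 14 '(': depth becomes 1
  Position 15 ')': depth becomes 0
  Position 16 '(': depth becomes 1
  Position 17 '(': depth becomes 2
  Position 18 ')': depth becomes 1
  Position 19 ')': depth becomes 0
  Position 20 '(': depth becomes 1
  Position 21 '(': depth becomes 2
  Position 22 '(': depth becomes 3
  Position 23 ')': depth becomes 2
  Position 24 ')': depth becomes 1
  Position 25 ')': depth becomes 0
Maximum depth reached: 3

3


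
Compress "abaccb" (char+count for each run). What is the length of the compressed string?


Input: abaccb
Runs:
  'a' x 1 => "a1"
  'b' x 1 => "b1"
  'a' x 1 => "a1"
  'c' x 2 => "c2"
  'b' x 1 => "b1"
Compressed: "a1b1a1c2b1"
Compressed length: 10

10


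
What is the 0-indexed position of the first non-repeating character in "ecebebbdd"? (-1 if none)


Input: ecebebbdd
Character frequencies:
  'b': 3
  'c': 1
  'd': 2
  'e': 3
Scanning left to right for freq == 1:
  Position 0 ('e'): freq=3, skip
  Position 1 ('c'): unique! => answer = 1

1


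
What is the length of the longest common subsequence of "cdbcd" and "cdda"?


LCS of "cdbcd" and "cdda"
DP table:
           c    d    d    a
      0    0    0    0    0
  c   0    1    1    1    1
  d   0    1    2    2    2
  b   0    1    2    2    2
  c   0    1    2    2    2
  d   0    1    2    3    3
LCS length = dp[5][4] = 3

3


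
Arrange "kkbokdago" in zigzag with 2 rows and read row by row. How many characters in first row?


Zigzag "kkbokdago" into 2 rows:
Placing characters:
  'k' => row 0
  'k' => row 1
  'b' => row 0
  'o' => row 1
  'k' => row 0
  'd' => row 1
  'a' => row 0
  'g' => row 1
  'o' => row 0
Rows:
  Row 0: "kbkao"
  Row 1: "kodg"
First row length: 5

5


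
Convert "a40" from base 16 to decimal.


Input: "a40" in base 16
Positional expansion:
  Digit 'a' (value 10) x 16^2 = 2560
  Digit '4' (value 4) x 16^1 = 64
  Digit '0' (value 0) x 16^0 = 0
Sum = 2624

2624


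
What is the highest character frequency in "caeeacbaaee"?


Input: caeeacbaaee
Character counts:
  'a': 4
  'b': 1
  'c': 2
  'e': 4
Maximum frequency: 4

4


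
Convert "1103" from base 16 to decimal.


Input: "1103" in base 16
Positional expansion:
  Digit '1' (value 1) x 16^3 = 4096
  Digit '1' (value 1) x 16^2 = 256
  Digit '0' (value 0) x 16^1 = 0
  Digit '3' (value 3) x 16^0 = 3
Sum = 4355

4355


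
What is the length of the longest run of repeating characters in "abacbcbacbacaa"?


Input: "abacbcbacbacaa"
Scanning for longest run:
  Position 1 ('b'): new char, reset run to 1
  Position 2 ('a'): new char, reset run to 1
  Position 3 ('c'): new char, reset run to 1
  Position 4 ('b'): new char, reset run to 1
  Position 5 ('c'): new char, reset run to 1
  Position 6 ('b'): new char, reset run to 1
  Position 7 ('a'): new char, reset run to 1
  Position 8 ('c'): new char, reset run to 1
  Position 9 ('b'): new char, reset run to 1
  Position 10 ('a'): new char, reset run to 1
  Position 11 ('c'): new char, reset run to 1
  Position 12 ('a'): new char, reset run to 1
  Position 13 ('a'): continues run of 'a', length=2
Longest run: 'a' with length 2

2


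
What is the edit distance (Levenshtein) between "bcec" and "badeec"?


Computing edit distance: "bcec" -> "badeec"
DP table:
           b    a    d    e    e    c
      0    1    2    3    4    5    6
  b   1    0    1    2    3    4    5
  c   2    1    1    2    3    4    4
  e   3    2    2    2    2    3    4
  c   4    3    3    3    3    3    3
Edit distance = dp[4][6] = 3

3


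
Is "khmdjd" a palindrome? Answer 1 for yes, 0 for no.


Input: khmdjd
Reversed: djdmhk
  Compare pos 0 ('k') with pos 5 ('d'): MISMATCH
  Compare pos 1 ('h') with pos 4 ('j'): MISMATCH
  Compare pos 2 ('m') with pos 3 ('d'): MISMATCH
Result: not a palindrome

0


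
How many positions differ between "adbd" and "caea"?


Comparing "adbd" and "caea" position by position:
  Position 0: 'a' vs 'c' => DIFFER
  Position 1: 'd' vs 'a' => DIFFER
  Position 2: 'b' vs 'e' => DIFFER
  Position 3: 'd' vs 'a' => DIFFER
Positions that differ: 4

4


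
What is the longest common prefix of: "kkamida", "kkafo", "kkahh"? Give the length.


Words: kkamida, kkafo, kkahh
  Position 0: all 'k' => match
  Position 1: all 'k' => match
  Position 2: all 'a' => match
  Position 3: ('m', 'f', 'h') => mismatch, stop
LCP = "kka" (length 3)

3
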